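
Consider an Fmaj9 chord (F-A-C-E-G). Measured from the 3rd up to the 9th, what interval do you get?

minor seventh

That puts A below G.
From A to G: 10 semitones over a seventh = minor.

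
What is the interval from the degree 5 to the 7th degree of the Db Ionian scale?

major third

Db major: Db Eb F Gb Ab Bb C.
Degree 5 = Ab; 7th degree = C.
From Ab to C is 4 semitones, exactly the major third.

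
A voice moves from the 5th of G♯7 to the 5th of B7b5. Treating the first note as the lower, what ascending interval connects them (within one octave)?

The 5th of G♯7 is D♯; the 5th of B7b5 is F.
3 letter names make it a third; at 2 semitones (a whole step narrower than major) the quality is diminished.

diminished third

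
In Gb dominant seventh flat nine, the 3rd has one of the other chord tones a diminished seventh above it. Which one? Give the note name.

Spelling the chord: Gb–Bb–Db–Fb–Abb.
The 3rd is Bb. A diminished seventh above Bb is Abb.
Abb is the chord's 9th.

Abb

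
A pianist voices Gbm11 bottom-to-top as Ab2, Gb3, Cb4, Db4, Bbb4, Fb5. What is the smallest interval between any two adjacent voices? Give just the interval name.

Adjacent intervals: Ab2→Gb3 = minor seventh; Gb3→Cb4 = perfect fourth; Cb4→Db4 = major second; Db4→Bbb4 = minor sixth; Bbb4→Fb5 = perfect fifth.
The smallest is Cb4 to Db4, a major second (2 semitones).

major second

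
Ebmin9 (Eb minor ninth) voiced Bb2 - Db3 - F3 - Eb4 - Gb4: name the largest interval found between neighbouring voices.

m7

Adjacent intervals: Bb2→Db3 = minor third; Db3→F3 = major third; F3→Eb4 = minor seventh; Eb4→Gb4 = minor third.
The largest is F3 to Eb4, a minor seventh (10 semitones).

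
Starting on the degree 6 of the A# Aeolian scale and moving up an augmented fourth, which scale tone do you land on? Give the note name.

B#

The scale is A# B# C# D# E# F# G#.
The degree 6 is F#; an augmented fourth above that is B# — scale degree 2.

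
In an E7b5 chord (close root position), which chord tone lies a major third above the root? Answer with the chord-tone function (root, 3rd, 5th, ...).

E dominant seventh flat five: E, G#, Bb, D.
The root is E. A major third above E is G#.
G# is the chord's 3rd.

3rd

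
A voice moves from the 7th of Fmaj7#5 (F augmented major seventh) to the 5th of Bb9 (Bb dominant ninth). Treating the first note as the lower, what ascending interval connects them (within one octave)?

The 7th of Fmaj7#5 (F augmented major seventh) is E; the 5th of Bb9 (Bb dominant ninth) is F.
E up to F is 1 semitone, a half step narrower than a major second, so the interval is minor.

m2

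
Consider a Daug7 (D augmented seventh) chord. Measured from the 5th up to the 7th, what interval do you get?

D augmented seventh: D F# A# C.
That puts A# below C.
From A# to C: 2 semitones over a third = diminished.

diminished third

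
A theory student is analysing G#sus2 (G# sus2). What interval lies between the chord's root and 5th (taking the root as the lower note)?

perfect fifth

Spelling the chord: G#–A#–D#.
That puts G# below D#.
From G# to D# is 7 semitones, exactly the perfect fifth.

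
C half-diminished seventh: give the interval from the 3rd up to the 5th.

m3

Spelling the chord: C–Eb–Gb–Bb.
That puts Eb below Gb.
From Eb to Gb: 3 semitones over a third = minor.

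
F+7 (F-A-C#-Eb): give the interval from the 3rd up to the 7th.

diminished fifth

So we need the interval from A up to Eb.
5 letter names make it a fifth; at 6 semitones (a half step narrower than perfect) the quality is diminished.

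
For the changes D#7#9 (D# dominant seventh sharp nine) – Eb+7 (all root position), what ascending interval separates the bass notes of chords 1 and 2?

The roots are D# and Eb.
From D# to Eb: 0 semitones over a second = diminished.

diminished second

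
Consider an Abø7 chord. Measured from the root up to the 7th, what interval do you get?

Spelling the chord: Ab, Cb, Ebb, Gb.
Root = Ab; 7th = Gb.
7 letter names make it a seventh; at 10 semitones (a half step narrower than major) the quality is minor.

minor seventh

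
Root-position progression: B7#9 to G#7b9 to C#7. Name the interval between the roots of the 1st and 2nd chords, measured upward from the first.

major 6th

The roots are B and G#.
Counting 6 letters and 9 half steps from B gives a major sixth.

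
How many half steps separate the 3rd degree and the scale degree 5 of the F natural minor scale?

4

The scale is F G Ab Bb C Db Eb.
Ab up to C is a major third — 4 semitones.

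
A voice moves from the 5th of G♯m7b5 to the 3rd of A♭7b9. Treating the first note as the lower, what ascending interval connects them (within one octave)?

The 5th of G♯m7b5 is D; the 3rd of A♭7b9 is C.
From D to C: 10 semitones over a seventh = minor.

minor seventh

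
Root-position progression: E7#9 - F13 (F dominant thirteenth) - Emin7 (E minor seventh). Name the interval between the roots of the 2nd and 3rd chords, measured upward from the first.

major seventh

The roots are F and E.
F up to E spans 7 letter names and 11 semitones — a major seventh.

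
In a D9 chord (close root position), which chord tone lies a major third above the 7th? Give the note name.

Spelling the chord: D F# A C E.
The 7th is C. A major third above C is E.
E is the chord's 9th.

E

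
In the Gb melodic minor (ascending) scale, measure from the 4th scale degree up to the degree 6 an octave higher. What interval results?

major tenth

Spelling the Gb melodic minor (ascending) scale: Gb Ab Bbb Cb Db Eb F.
That puts Cb below Eb.
From Cb to Eb is 16 semitones, exactly the major tenth.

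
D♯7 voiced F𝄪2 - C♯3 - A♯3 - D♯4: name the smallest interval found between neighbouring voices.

perfect fourth

Adjacent intervals: F𝄪2→C♯3 = diminished fifth; C♯3→A♯3 = major sixth; A♯3→D♯4 = perfect fourth.
The smallest is A♯3 to D♯4, a perfect fourth (5 semitones).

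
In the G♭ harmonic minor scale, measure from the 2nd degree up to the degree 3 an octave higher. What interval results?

Spelling the G♭ harmonic minor scale: G♭ A♭ B𝄫 C♭ D♭ E𝄫 F.
So we need the interval from A♭ up to B𝄫.
9 letter names make it a ninth; at 13 semitones (a half step narrower than major) the quality is minor.

minor ninth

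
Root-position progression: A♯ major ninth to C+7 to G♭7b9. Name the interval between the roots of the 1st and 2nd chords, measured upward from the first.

The roots are A♯ and C.
3 letter names make it a third; at 2 semitones (a whole step narrower than major) the quality is diminished.

diminished 3rd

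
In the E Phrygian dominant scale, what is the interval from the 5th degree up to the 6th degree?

minor second

The scale runs E F G# A B C D.
The 5th degree is B and the 6th degree is C.
From B to C: 1 semitone over a second = minor.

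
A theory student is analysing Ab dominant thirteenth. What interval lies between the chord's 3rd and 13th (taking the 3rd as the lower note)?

Spelling the chord: Ab C Eb Gb Bb F.
So we need the interval from C up to F.
Counting 11 letters and 17 half steps from C gives a perfect eleventh.

perfect 11th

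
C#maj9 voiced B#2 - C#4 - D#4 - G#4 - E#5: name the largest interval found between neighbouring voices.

m9

Adjacent intervals: B#2→C#4 = minor ninth; C#4→D#4 = major second; D#4→G#4 = perfect fourth; G#4→E#5 = major sixth.
The largest is B#2 to C#4, a minor ninth (13 semitones).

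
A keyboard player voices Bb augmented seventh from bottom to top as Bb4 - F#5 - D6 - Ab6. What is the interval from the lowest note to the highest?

minor 14th

The outer voices are Bb4 and Ab6.
14 letter names make it a fourteenth; at 22 semitones (a half step narrower than major) the quality is minor.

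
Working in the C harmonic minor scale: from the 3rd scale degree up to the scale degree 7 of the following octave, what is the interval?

A12

Spelling the C harmonic minor scale: C D Eb F G Ab B.
The 3rd scale degree is Eb and the 7th degree (up an octave) is B.
From Eb to B: 20 semitones over a twelfth = augmented.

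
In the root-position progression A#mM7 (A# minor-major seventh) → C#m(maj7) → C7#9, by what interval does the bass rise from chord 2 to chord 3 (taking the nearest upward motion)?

The roots are C# and C.
8 letter names make it an octave; at 11 semitones (a half step narrower than perfect) the quality is diminished.

diminished octave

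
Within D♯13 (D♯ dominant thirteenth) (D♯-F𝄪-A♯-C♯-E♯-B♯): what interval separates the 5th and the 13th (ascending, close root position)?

major ninth

5th = A♯; 13th = B♯.
From A♯ to B♯ is 14 semitones, exactly the major ninth.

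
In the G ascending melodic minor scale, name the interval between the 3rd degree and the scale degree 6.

The scale runs G A Bb C D E F#.
The 3rd degree is Bb and the 6th scale degree is E.
Bb up to E is 6 semitones, a half step wider than a perfect fourth, so the interval is augmented.

augmented fourth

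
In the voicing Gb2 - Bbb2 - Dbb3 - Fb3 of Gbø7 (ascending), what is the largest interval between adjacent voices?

major third

Adjacent intervals: Gb2→Bbb2 = minor third; Bbb2→Dbb3 = minor third; Dbb3→Fb3 = major third.
The largest is Dbb3 to Fb3, a major third (4 semitones).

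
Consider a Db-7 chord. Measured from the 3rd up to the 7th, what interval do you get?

perfect fifth

Dbmin7: Db, Fb, Ab, Cb.
3rd = Fb; 7th = Cb.
Fb up to Cb spans 5 letter names and 7 semitones — a perfect fifth.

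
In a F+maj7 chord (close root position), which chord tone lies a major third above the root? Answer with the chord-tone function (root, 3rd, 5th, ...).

3rd

Fmaj7#5: F-A-C♯-E.
The root is F. A major third above F is A.
A is the chord's 3rd.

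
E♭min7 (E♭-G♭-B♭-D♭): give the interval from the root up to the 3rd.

That puts E♭ below G♭.
From E♭ to G♭: 3 semitones over a third = minor.

minor third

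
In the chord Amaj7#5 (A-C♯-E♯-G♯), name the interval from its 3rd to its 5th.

major third

The 3rd is C♯ and the 5th is E♯.
C♯ up to E♯ spans 3 letter names and 4 semitones — a major third.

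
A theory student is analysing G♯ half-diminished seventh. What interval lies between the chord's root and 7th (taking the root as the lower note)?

m7

Spelling the chord: G♯, B, D, F♯.
The root is G♯ and the 7th is F♯.
From G♯ to F♯: 10 semitones over a seventh = minor.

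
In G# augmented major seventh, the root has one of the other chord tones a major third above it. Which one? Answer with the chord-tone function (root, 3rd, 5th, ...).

G# augmented major seventh is spelled G#–B#–D##–F##.
The root is G#. A major third above G# is B#.
B# is the chord's 3rd.

3rd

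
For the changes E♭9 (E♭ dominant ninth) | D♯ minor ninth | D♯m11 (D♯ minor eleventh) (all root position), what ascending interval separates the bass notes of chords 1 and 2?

A7

The roots are E♭ and D♯.
From E♭ to D♯: 12 semitones over a seventh = augmented.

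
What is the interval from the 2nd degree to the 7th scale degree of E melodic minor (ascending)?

Spelling E melodic minor (ascending): E F# G A B C# D#.
That puts F# below D#.
F# up to D# spans 6 letter names and 9 semitones — a major sixth.

major sixth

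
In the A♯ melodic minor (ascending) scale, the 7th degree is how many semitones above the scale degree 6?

2

The scale is A♯ B♯ C♯ D♯ E♯ F𝄪 G𝄪.
F𝄪 up to G𝄪 is a major second — 2 semitones.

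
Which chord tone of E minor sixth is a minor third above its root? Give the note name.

The chord tones of Emin6 (E minor sixth) are E-G-B-C#.
The root is E. A minor third above E is G.
G is the chord's 3rd.

G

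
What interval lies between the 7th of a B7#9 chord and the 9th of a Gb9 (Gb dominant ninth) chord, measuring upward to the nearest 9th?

The 7th of B7#9 is A; the 9th of Gb9 (Gb dominant ninth) is Ab.
From A to Ab: 11 semitones over an octave = diminished.

diminished octave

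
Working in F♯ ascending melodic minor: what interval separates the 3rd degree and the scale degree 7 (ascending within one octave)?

The scale runs F♯ G♯ A B C♯ D♯ E♯.
That puts A below E♯.
From A to E♯: 8 semitones over a fifth = augmented.

augmented 5th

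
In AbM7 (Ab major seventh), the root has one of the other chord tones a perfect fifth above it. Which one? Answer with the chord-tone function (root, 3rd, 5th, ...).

5th

Abmaj7 is spelled Ab-C-Eb-G.
The root is Ab. A perfect fifth above Ab is Eb.
Eb is the chord's 5th.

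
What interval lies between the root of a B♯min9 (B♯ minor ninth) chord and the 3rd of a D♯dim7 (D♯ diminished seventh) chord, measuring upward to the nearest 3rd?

d5

The root of B♯min9 (B♯ minor ninth) is B♯; the 3rd of D♯dim7 (D♯ diminished seventh) is F♯.
B♯ up to F♯ is 6 semitones, a half step narrower than a perfect fifth, so the interval is diminished.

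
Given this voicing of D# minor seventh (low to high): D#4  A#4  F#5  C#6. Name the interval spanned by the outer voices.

The outer voices are D#4 and C#6.
14 letter names make it a fourteenth; at 22 semitones (a half step narrower than major) the quality is minor.

m14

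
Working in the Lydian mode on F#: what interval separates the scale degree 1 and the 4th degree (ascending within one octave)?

The scale runs F# G# A# B# C# D# E#.
So we need the interval from F# up to B#.
F# up to B# is 6 semitones, a half step wider than a perfect fourth, so the interval is augmented.

augmented fourth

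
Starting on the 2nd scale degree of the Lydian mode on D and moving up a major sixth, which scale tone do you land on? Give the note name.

The scale is D E F# G# A B C#.
The 2nd scale degree is E; a major sixth above that is C# — scale degree 7.

C#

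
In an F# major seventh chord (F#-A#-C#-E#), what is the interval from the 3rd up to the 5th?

The 3rd is A# and the 5th is C#.
From A# to C#: 3 semitones over a third = minor.

m3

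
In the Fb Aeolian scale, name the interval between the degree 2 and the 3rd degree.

Fb natural minor: Fb Gb Abb Bbb Cb Dbb Ebb.
That puts Gb below Abb.
Gb up to Abb is 1 semitone, a half step narrower than a major second, so the interval is minor.

minor second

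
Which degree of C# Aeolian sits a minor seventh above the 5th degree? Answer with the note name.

F#

The scale is C# D# E F# G# A B.
The 5th degree is G#; a minor seventh above that is F# — scale degree 4.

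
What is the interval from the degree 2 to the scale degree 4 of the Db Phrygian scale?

M3

Db phrygian: Db Ebb Fb Gb Ab Bbb Cb.
Degree 2 = Ebb; degree 4 = Gb.
Ebb up to Gb spans 3 letter names and 4 semitones — a major third.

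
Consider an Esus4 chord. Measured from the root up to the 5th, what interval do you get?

E sus4: E A B.
The root is E and the 5th is B.
From E to B is 7 semitones, exactly the perfect fifth.

perfect 5th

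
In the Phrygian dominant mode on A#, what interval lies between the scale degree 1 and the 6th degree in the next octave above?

minor 13th

A# phrygian dominant: A# B C## D# E# F# G#.
The scale degree 1 is A# and the scale degree 6 (up an octave) is F#.
A# up to F# is 20 semitones, a half step narrower than a major thirteenth, so the interval is minor.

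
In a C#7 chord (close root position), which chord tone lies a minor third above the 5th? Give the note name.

C#7: C# E# G# B.
The 5th is G#. A minor third above G# is B.
B is the chord's 7th.

B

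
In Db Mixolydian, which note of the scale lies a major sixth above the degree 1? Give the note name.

Bb

The scale is Db Eb F Gb Ab Bb Cb.
The degree 1 is Db; a major sixth above that is Bb — scale degree 6.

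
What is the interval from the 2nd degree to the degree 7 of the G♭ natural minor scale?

G♭ natural minor: G♭ A♭ B𝄫 C♭ D♭ E𝄫 F♭.
That puts A♭ below F♭.
6 letter names make it a sixth; at 8 semitones (a half step narrower than major) the quality is minor.

minor 6th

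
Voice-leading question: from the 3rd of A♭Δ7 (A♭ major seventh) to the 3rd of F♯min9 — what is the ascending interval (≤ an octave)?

The 3rd of A♭Δ7 (A♭ major seventh) is C; the 3rd of F♯min9 is A.
From C to A is 9 semitones, exactly the major sixth.

major sixth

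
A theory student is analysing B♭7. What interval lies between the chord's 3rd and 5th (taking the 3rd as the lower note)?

Spelling the chord: B♭-D-F-A♭.
So we need the interval from D up to F.
D up to F is 3 semitones, a half step narrower than a major third, so the interval is minor.

m3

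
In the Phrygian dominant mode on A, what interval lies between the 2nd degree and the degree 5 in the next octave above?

augmented eleventh

A phrygian dominant: A Bb C# D E F G.
2nd degree = Bb; scale degree 5 (up an octave) = E.
From Bb to E: 18 semitones over an eleventh = augmented.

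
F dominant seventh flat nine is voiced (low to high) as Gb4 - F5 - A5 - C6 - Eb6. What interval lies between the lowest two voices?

Those voices are Gb4 and F5.
Counting 7 letters and 11 half steps from Gb gives a major seventh.

M7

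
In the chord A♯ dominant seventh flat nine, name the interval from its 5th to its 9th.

d5

A♯7b9 (A♯ dominant seventh flat nine) is spelled A♯-C𝄪-E♯-G♯-B.
That puts E♯ below B.
E♯ up to B is 6 semitones, a half step narrower than a perfect fifth, so the interval is diminished.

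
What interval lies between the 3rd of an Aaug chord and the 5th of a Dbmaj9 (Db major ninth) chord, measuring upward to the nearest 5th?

diminished sixth

Aaug has C# as its 3rd, and Dbmaj9 (Db major ninth) has Ab as its 5th.
6 letter names make it a sixth; at 7 semitones (a whole step narrower than major) the quality is diminished.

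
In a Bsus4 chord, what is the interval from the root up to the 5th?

perfect fifth

Bsus4 (B sus4) is spelled B-E-F#.
The root is B and the 5th is F#.
B up to F# spans 5 letter names and 7 semitones — a perfect fifth.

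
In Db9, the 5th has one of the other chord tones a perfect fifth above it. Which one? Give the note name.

The chord tones of Db dominant ninth are Db F Ab Cb Eb.
The 5th is Ab. A perfect fifth above Ab is Eb.
Eb is the chord's 9th.

Eb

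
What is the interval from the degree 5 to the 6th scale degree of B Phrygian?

minor 2nd

Spelling B Phrygian: B C D E F♯ G A.
So we need the interval from F♯ up to G.
2 letter names make it a second; at 1 semitone (a half step narrower than major) the quality is minor.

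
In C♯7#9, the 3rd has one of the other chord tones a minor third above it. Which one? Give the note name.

C♯7#9: C♯-E♯-G♯-B-D𝄪.
The 3rd is E♯. A minor third above E♯ is G♯.
G♯ is the chord's 5th.

G#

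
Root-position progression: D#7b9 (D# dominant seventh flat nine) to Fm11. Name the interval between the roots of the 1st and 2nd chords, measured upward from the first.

diminished third

The roots are D# and F.
3 letter names make it a third; at 2 semitones (a whole step narrower than major) the quality is diminished.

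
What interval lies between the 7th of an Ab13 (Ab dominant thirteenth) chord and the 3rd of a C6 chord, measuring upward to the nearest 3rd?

The 7th of Ab13 (Ab dominant thirteenth) is Gb; the 3rd of C6 is E.
6 letter names make it a sixth; at 10 semitones (a half step wider than major) the quality is augmented.

augmented sixth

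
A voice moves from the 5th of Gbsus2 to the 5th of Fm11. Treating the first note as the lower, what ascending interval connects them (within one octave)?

major 7th

Gbsus2 has Db as its 5th, and Fm11 has C as its 5th.
Db up to C spans 7 letter names and 11 semitones — a major seventh.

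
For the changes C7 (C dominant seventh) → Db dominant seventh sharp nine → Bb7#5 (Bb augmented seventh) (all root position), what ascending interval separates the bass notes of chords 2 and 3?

The roots are Db and Bb.
Counting 6 letters and 9 half steps from Db gives a major sixth.

major sixth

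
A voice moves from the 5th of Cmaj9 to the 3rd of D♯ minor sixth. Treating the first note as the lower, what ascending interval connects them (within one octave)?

M7

The 5th of Cmaj9 is G; the 3rd of D♯ minor sixth is F♯.
From G to F♯ is 11 semitones, exactly the major seventh.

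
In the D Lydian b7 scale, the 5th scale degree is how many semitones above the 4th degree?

1

The scale is D E F# G# A B C.
G# up to A is a minor second — 1 semitone.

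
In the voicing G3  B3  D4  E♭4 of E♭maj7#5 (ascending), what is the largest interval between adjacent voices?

Adjacent intervals: G3→B3 = major third; B3→D4 = minor third; D4→E♭4 = minor second.
The largest is G3 to B3, a major third (4 semitones).

major third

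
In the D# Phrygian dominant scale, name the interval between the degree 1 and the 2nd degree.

Spelling the D# Phrygian dominant scale: D# E F## G# A# B C#.
So we need the interval from D# up to E.
D# up to E is 1 semitone, a half step narrower than a major second, so the interval is minor.

m2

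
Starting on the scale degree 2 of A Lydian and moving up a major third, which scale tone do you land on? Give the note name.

The scale is A B C# D# E F# G#.
The scale degree 2 is B; a major third above that is D# — scale degree 4.

D#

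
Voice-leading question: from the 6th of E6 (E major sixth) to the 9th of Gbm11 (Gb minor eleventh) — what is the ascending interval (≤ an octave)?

E6 (E major sixth) has C# as its 6th, and Gbm11 (Gb minor eleventh) has Ab as its 9th.
6 letter names make it a sixth; at 7 semitones (a whole step narrower than major) the quality is diminished.

diminished sixth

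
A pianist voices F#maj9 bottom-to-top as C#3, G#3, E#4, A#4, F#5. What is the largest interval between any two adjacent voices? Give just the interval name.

major sixth

Adjacent intervals: C#3→G#3 = perfect fifth; G#3→E#4 = major sixth; E#4→A#4 = perfect fourth; A#4→F#5 = minor sixth.
The largest is G#3 to E#4, a major sixth (9 semitones).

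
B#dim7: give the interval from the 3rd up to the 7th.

Spelling the chord: B#, D#, F#, A.
So we need the interval from D# up to A.
D# up to A is 6 semitones, a half step narrower than a perfect fifth, so the interval is diminished.

diminished 5th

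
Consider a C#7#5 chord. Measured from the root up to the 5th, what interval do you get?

augmented fifth

C# augmented seventh is spelled C# E# G## B.
So we need the interval from C# up to G##.
From C# to G##: 8 semitones over a fifth = augmented.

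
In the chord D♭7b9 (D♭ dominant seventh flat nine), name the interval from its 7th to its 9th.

D♭7b9 (D♭ dominant seventh flat nine): D♭, F, A♭, C♭, E𝄫.
That puts C♭ below E𝄫.
C♭ up to E𝄫 is 3 semitones, a half step narrower than a major third, so the interval is minor.

minor third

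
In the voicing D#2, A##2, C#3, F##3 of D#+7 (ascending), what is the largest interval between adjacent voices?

Adjacent intervals: D#2→A##2 = augmented fifth; A##2→C#3 = diminished third; C#3→F##3 = augmented fourth.
The largest is D#2 to A##2, an augmented fifth (8 semitones).

augmented fifth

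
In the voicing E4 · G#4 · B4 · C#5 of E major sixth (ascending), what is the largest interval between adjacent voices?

Adjacent intervals: E4→G#4 = major third; G#4→B4 = minor third; B4→C#5 = major second.
The largest is E4 to G#4, a major third (4 semitones).

M3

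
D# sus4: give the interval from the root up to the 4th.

D#sus4 (D# sus4) is spelled D#-G#-A#.
Root = D#; 4th = G#.
From D# to G# is 5 semitones, exactly the perfect fourth.

perfect 4th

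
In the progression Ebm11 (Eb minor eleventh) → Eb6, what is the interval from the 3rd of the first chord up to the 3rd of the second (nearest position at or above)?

Ebm11 (Eb minor eleventh) has Gb as its 3rd, and Eb6 has G as its 3rd.
1 letter names make it a unison; at 1 semitone (a half step wider than perfect) the quality is augmented.

augmented 1st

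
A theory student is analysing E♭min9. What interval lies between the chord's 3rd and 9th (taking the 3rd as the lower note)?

major seventh

E♭ minor ninth: E♭-G♭-B♭-D♭-F.
The 3rd is G♭ and the 9th is F.
From G♭ to F is 11 semitones, exactly the major seventh.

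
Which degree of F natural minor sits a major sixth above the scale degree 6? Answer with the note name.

Bb

The scale is F G Ab Bb C Db Eb.
The scale degree 6 is Db; a major sixth above that is Bb — scale degree 4.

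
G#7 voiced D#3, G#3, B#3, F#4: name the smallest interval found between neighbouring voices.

M3

Adjacent intervals: D#3→G#3 = perfect fourth; G#3→B#3 = major third; B#3→F#4 = diminished fifth.
The smallest is G#3 to B#3, a major third (4 semitones).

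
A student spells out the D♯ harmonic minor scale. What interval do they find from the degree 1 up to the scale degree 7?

M7

Spelling the D♯ harmonic minor scale: D♯ E♯ F♯ G♯ A♯ B C𝄪.
Degree 1 = D♯; scale degree 7 = C𝄪.
D♯ up to C𝄪 spans 7 letter names and 11 semitones — a major seventh.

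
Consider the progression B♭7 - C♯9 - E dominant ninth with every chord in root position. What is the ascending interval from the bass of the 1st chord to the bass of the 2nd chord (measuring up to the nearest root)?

The roots are B♭ and C♯.
B♭ up to C♯ is 3 semitones, a half step wider than a major second, so the interval is augmented.

augmented second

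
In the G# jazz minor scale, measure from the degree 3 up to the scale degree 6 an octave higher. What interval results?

A11

G# melodic minor: G# A# B C# D# E# F##.
Degree 3 = B; scale degree 6 (up an octave) = E#.
11 letter names make it an eleventh; at 18 semitones (a half step wider than perfect) the quality is augmented.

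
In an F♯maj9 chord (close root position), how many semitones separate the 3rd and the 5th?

3

F♯maj9 (F♯ major ninth) is spelled F♯, A♯, C♯, E♯, G♯.
A♯ to C♯ is a minor third: 3 semitones.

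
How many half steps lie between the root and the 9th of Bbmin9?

14

Spelling the chord: Bb Db F Ab C.
Bb to C is a major ninth: 14 semitones.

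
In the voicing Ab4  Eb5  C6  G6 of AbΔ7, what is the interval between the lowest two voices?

P5

Those voices are Ab4 and Eb5.
Counting 5 letters and 7 half steps from Ab gives a perfect fifth.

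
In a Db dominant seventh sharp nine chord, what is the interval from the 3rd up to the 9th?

major seventh

The chord tones of Db7#9 are Db F Ab Cb E.
The 3rd is F and the 9th is E.
F up to E spans 7 letter names and 11 semitones — a major seventh.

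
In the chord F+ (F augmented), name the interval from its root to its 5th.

The chord tones of Faug are F A C♯.
Root = F; 5th = C♯.
F up to C♯ is 8 semitones, a half step wider than a perfect fifth, so the interval is augmented.

augmented fifth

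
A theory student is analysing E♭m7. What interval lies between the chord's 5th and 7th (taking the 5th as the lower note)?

E♭m7 (E♭ minor seventh): E♭-G♭-B♭-D♭.
That puts B♭ below D♭.
3 letter names make it a third; at 3 semitones (a half step narrower than major) the quality is minor.

minor third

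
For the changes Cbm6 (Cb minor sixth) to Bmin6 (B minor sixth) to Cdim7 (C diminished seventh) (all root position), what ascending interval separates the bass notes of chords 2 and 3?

The roots are B and C.
From B to C: 1 semitone over a second = minor.

minor second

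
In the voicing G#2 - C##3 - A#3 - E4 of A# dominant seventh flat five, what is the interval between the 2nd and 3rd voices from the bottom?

Those voices are C##3 and A#3.
C## up to A# is 8 semitones, a half step narrower than a major sixth, so the interval is minor.

minor sixth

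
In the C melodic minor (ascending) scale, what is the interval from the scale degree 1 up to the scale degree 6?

Spelling the C melodic minor (ascending) scale: C D Eb F G A B.
The scale degree 1 is C and the degree 6 is A.
From C to A is 9 semitones, exactly the major sixth.

major sixth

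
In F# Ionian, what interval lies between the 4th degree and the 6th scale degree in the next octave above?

Spelling F# Ionian: F# G# A# B C# D# E#.
That puts B below D#.
B up to D# spans 10 letter names and 16 semitones — a major tenth.

major tenth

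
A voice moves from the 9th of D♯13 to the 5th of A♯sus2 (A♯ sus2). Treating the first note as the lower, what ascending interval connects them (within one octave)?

D♯13 has E♯ as its 9th, and A♯sus2 (A♯ sus2) has E♯ as its 5th.
From E♯ to E♯ is 0 semitones, exactly the perfect unison.

perfect unison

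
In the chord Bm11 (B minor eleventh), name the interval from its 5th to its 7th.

B minor eleventh: B–D–F#–A–C#–E.
That puts F# below A.
From F# to A: 3 semitones over a third = minor.

m3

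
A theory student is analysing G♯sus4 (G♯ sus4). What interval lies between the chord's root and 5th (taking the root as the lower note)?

perfect fifth

The chord tones of G♯sus4 are G♯, C♯, D♯.
Root = G♯; 5th = D♯.
Counting 5 letters and 7 half steps from G♯ gives a perfect fifth.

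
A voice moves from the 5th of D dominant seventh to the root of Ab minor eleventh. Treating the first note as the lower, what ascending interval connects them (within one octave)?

diminished 8th

The 5th of D dominant seventh is A; the root of Ab minor eleventh is Ab.
From A to Ab: 11 semitones over an octave = diminished.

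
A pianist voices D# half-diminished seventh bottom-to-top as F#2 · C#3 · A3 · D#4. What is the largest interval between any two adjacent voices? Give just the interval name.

minor sixth

Adjacent intervals: F#2→C#3 = perfect fifth; C#3→A3 = minor sixth; A3→D#4 = augmented fourth.
The largest is C#3 to A3, a minor sixth (8 semitones).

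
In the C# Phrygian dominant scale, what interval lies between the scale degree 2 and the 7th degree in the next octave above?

major thirteenth

The scale runs C# D E# F# G# A B.
So we need the interval from D up to B.
D up to B spans 13 letter names and 21 semitones — a major thirteenth.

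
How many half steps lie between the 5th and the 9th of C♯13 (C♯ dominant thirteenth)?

C♯13: C♯–E♯–G♯–B–D♯–A♯.
G♯ to D♯ is a perfect fifth: 7 semitones.

7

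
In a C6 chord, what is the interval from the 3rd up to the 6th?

Spelling the chord: C E G A.
The 3rd is E and the 6th is A.
Counting 4 letters and 5 half steps from E gives a perfect fourth.

perfect fourth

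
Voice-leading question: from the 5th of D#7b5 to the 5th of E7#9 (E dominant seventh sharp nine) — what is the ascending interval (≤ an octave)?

major second

D#7b5 has A as its 5th, and E7#9 (E dominant seventh sharp nine) has B as its 5th.
From A to B is 2 semitones, exactly the major second.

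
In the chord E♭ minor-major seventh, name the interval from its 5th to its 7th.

Spelling the chord: E♭ G♭ B♭ D.
The 5th is B♭ and the 7th is D.
Counting 3 letters and 4 half steps from B♭ gives a major third.

major third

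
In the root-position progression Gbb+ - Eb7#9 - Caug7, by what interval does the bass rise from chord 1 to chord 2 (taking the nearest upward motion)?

augmented 6th

The roots are Gbb and Eb.
6 letter names make it a sixth; at 10 semitones (a half step wider than major) the quality is augmented.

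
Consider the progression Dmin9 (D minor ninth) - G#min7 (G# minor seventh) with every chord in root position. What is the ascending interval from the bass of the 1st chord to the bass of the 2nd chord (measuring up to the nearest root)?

augmented 4th

The roots are D and G#.
4 letter names make it a fourth; at 6 semitones (a half step wider than perfect) the quality is augmented.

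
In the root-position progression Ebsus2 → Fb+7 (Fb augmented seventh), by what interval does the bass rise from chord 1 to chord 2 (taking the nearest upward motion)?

minor 2nd

The roots are Eb and Fb.
From Eb to Fb: 1 semitone over a second = minor.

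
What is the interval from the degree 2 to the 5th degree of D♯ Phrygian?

D♯ phrygian: D♯ E F♯ G♯ A♯ B C♯.
The degree 2 is E and the 5th scale degree is A♯.
From E to A♯: 6 semitones over a fourth = augmented.

A4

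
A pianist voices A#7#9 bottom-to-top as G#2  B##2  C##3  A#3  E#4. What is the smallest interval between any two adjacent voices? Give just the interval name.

minor 2nd

Adjacent intervals: G#2→B##2 = augmented third; B##2→C##3 = minor second; C##3→A#3 = minor sixth; A#3→E#4 = perfect fifth.
The smallest is B##2 to C##3, a minor second (1 semitone).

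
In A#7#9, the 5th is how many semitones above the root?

The chord tones of A#7#9 (A# dominant seventh sharp nine) are A#–C##–E#–G#–B##.
A# to E# is a perfect fifth: 7 semitones.

7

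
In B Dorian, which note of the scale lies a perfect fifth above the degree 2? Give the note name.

G#

The scale is B C♯ D E F♯ G♯ A.
The degree 2 is C♯; a perfect fifth above that is G♯ — scale degree 6.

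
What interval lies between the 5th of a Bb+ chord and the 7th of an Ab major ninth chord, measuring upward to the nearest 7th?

minor 2nd

Bb+ has F# as its 5th, and Ab major ninth has G as its 7th.
2 letter names make it a second; at 1 semitone (a half step narrower than major) the quality is minor.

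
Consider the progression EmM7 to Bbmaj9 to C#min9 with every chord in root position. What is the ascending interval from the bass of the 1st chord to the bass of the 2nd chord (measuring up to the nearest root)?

diminished fifth

The roots are E and Bb.
5 letter names make it a fifth; at 6 semitones (a half step narrower than perfect) the quality is diminished.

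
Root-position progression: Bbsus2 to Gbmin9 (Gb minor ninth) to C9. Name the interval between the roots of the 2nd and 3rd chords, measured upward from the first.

The roots are Gb and C.
Gb up to C is 6 semitones, a half step wider than a perfect fourth, so the interval is augmented.

augmented fourth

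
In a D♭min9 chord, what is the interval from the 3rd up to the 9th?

D♭m9: D♭ F♭ A♭ C♭ E♭.
3rd = F♭; 9th = E♭.
From F♭ to E♭ is 11 semitones, exactly the major seventh.

M7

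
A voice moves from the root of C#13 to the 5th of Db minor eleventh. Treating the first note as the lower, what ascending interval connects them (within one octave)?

C#13 has C# as its root, and Db minor eleventh has Ab as its 5th.
6 letter names make it a sixth; at 7 semitones (a whole step narrower than major) the quality is diminished.

d6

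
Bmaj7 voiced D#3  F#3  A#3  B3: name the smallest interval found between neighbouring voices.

Adjacent intervals: D#3→F#3 = minor third; F#3→A#3 = major third; A#3→B3 = minor second.
The smallest is A#3 to B3, a minor second (1 semitone).

m2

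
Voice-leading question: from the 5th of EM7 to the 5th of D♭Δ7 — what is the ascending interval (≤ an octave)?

d7

The 5th of EM7 is B; the 5th of D♭Δ7 is A♭.
From B to A♭: 9 semitones over a seventh = diminished.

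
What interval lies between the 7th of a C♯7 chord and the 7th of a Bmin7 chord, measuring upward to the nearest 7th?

minor seventh

The 7th of C♯7 is B; the 7th of Bmin7 is A.
B up to A is 10 semitones, a half step narrower than a major seventh, so the interval is minor.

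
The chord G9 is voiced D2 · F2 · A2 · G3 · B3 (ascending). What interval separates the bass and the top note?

The outer voices are D2 and B3.
D up to B spans 13 letter names and 21 semitones — a major thirteenth.

major thirteenth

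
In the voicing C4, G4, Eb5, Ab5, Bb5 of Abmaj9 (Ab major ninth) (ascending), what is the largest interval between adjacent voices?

Adjacent intervals: C4→G4 = perfect fifth; G4→Eb5 = minor sixth; Eb5→Ab5 = perfect fourth; Ab5→Bb5 = major second.
The largest is G4 to Eb5, a minor sixth (8 semitones).

m6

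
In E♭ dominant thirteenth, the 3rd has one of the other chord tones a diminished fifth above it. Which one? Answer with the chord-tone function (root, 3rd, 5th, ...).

7th

E♭13 (E♭ dominant thirteenth): E♭-G-B♭-D♭-F-C.
The 3rd is G. A diminished fifth above G is D♭.
D♭ is the chord's 7th.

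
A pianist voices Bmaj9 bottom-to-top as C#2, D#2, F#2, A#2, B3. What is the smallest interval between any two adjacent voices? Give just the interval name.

Adjacent intervals: C#2→D#2 = major second; D#2→F#2 = minor third; F#2→A#2 = major third; A#2→B3 = minor ninth.
The smallest is C#2 to D#2, a major second (2 semitones).

major 2nd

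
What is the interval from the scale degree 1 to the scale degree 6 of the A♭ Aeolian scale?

minor sixth

Spelling the A♭ Aeolian scale: A♭ B♭ C♭ D♭ E♭ F♭ G♭.
That puts A♭ below F♭.
A♭ up to F♭ is 8 semitones, a half step narrower than a major sixth, so the interval is minor.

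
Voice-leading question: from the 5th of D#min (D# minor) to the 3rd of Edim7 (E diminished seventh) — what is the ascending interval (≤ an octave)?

The 5th of D#min (D# minor) is A#; the 3rd of Edim7 (E diminished seventh) is G.
From A# to G: 9 semitones over a seventh = diminished.

diminished 7th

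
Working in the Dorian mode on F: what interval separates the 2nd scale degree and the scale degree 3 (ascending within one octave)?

m2

F dorian: F G A♭ B♭ C D E♭.
So we need the interval from G up to A♭.
G up to A♭ is 1 semitone, a half step narrower than a major second, so the interval is minor.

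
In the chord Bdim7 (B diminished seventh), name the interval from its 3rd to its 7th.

Spelling the chord: B D F A♭.
That puts D below A♭.
D up to A♭ is 6 semitones, a half step narrower than a perfect fifth, so the interval is diminished.

diminished fifth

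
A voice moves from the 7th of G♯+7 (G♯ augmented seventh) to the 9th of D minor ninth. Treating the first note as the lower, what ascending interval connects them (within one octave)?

minor seventh

G♯+7 (G♯ augmented seventh) has F♯ as its 7th, and D minor ninth has E as its 9th.
7 letter names make it a seventh; at 10 semitones (a half step narrower than major) the quality is minor.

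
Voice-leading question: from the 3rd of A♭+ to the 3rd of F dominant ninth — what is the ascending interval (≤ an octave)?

A♭+ has C as its 3rd, and F dominant ninth has A as its 3rd.
From C to A is 9 semitones, exactly the major sixth.

major sixth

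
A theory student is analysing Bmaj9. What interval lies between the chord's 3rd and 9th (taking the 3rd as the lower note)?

minor 7th

Bmaj9: B–D#–F#–A#–C#.
That puts D# below C#.
7 letter names make it a seventh; at 10 semitones (a half step narrower than major) the quality is minor.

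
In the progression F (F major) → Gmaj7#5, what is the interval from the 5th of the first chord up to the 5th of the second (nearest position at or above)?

augmented second

F (F major) has C as its 5th, and Gmaj7#5 has D♯ as its 5th.
2 letter names make it a second; at 3 semitones (a half step wider than major) the quality is augmented.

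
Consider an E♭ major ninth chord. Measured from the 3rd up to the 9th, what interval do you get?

E♭maj9 is spelled E♭, G, B♭, D, F.
So we need the interval from G up to F.
G up to F is 10 semitones, a half step narrower than a major seventh, so the interval is minor.

minor seventh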